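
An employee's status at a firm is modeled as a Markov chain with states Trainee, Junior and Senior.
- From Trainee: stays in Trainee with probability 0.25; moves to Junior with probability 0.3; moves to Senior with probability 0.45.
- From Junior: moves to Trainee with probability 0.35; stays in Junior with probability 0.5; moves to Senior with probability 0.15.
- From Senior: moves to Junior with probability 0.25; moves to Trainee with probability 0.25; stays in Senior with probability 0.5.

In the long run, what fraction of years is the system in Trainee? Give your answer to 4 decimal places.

Let the stationary distribution be π with π = πP and π_1 + π_2 + π_3 = 1.
π_1 = 0.25·π_1 + 0.35·π_2 + 0.25·π_3
π_2 = 0.3·π_1 + 0.5·π_2 + 0.25·π_3
Solving with the normalization constraint gives π = (0.2852, 0.3523, 0.3624).
So the stationary probability of Trainee is 0.2852.

0.2852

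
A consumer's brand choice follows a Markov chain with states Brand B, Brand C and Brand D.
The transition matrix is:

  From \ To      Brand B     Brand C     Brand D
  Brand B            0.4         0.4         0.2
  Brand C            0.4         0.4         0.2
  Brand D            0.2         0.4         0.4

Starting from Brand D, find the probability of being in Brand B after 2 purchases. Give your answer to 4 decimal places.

0.3200

Sum over the intermediate state after 1 purchase:
P = P(Brand D→Brand B)·P(Brand B→Brand B) + P(Brand D→Brand C)·P(Brand C→Brand B) + P(Brand D→Brand D)·P(Brand D→Brand B)
  = 0.2×0.4 + 0.4×0.4 + 0.4×0.2
  = 0.0800 + 0.1600 + 0.0800 = 0.3200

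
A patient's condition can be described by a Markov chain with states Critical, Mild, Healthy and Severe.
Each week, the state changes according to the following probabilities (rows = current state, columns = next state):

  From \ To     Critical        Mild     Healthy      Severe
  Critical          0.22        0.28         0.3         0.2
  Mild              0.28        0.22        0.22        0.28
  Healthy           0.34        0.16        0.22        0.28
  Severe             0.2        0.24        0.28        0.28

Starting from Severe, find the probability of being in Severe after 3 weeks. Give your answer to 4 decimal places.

0.2590

Propagate the distribution vector 3 weeks from Severe.
After 0 weeks: (0.0000, 0.0000, 0.0000, 1.0000)
After 1 week: (0.2000, 0.2400, 0.2800, 0.2800)
After 2 weeks: (0.2624, 0.2208, 0.2528, 0.2640)
After 3 weeks: (0.2583, 0.2259, 0.2568, 0.2590)
P(in Severe after 3 weeks) = 0.2590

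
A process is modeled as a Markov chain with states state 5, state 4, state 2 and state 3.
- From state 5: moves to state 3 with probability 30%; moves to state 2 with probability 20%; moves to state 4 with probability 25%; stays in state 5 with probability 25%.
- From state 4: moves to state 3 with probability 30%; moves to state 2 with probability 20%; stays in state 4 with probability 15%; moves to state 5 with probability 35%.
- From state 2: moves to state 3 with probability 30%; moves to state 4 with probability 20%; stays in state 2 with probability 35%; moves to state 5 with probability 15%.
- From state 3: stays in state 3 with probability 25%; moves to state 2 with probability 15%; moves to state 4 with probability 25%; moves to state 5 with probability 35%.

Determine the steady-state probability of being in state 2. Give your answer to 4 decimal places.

Let the stationary distribution be π with π = πP and π_1 + π_2 + π_3 + π_4 = 1.
π_1 = 0.25·π_1 + 0.35·π_2 + 0.15·π_3 + 0.35·π_4
π_2 = 0.25·π_1 + 0.15·π_2 + 0.2·π_3 + 0.25·π_4
π_3 = 0.2·π_1 + 0.2·π_2 + 0.35·π_3 + 0.15·π_4
Solving with the normalization constraint gives π = (0.2785, 0.2173, 0.2185, 0.2857).
So the stationary probability of state 2 is 0.2185.

0.2185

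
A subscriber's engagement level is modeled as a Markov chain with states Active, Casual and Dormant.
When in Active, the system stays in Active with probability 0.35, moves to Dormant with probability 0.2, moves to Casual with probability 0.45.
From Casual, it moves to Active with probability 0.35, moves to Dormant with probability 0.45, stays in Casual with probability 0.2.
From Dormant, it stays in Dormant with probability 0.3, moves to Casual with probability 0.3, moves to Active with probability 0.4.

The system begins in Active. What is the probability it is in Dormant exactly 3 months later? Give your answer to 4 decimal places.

0.3101

Propagate the distribution vector 3 months from Active.
After 0 months: (1.0000, 0.0000, 0.0000)
After 1 month: (0.3500, 0.4500, 0.2000)
After 2 months: (0.3600, 0.3075, 0.3325)
After 3 months: (0.3666, 0.3233, 0.3101)
P(in Dormant after 3 months) = 0.3101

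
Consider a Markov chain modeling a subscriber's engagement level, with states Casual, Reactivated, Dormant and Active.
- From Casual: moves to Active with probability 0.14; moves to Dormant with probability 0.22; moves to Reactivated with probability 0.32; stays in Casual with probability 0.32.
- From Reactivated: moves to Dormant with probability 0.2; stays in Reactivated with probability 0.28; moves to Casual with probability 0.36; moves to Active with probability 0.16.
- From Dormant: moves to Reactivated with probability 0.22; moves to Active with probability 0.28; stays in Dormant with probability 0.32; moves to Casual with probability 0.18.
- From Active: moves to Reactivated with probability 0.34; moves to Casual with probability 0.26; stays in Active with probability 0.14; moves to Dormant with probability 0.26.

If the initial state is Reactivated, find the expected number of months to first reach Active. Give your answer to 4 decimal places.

5.4947

Let t(s) be the expected number of months to first reach Active from state s, with t(Active) = 0. Conditioning on the first month:
t(Casual) = 1 + 0.32·t(Casual) + 0.32·t(Reactivated) + 0.22·t(Dormant)
t(Reactivated) = 1 + 0.36·t(Casual) + 0.28·t(Reactivated) + 0.2·t(Dormant)
t(Dormant) = 1 + 0.18·t(Casual) + 0.22·t(Reactivated) + 0.32·t(Dormant)
Solving: t(Casual) = 5.5856, t(Reactivated) = 5.4947, t(Dormant) = 4.7268.
Expected months from Reactivated to Active: 5.4947.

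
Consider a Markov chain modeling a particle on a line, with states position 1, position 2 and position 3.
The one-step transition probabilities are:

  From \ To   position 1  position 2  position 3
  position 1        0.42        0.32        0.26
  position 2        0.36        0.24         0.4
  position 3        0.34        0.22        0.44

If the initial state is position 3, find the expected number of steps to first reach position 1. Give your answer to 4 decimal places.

2.9028

Let t(s) be the expected number of steps to first reach position 1 from state s, with t(position 1) = 0. Conditioning on the first step:
t(position 2) = 1 + 0.24·t(position 2) + 0.4·t(position 3)
t(position 3) = 1 + 0.22·t(position 2) + 0.44·t(position 3)
Solving: t(position 2) = 2.8436, t(position 3) = 2.9028.
Expected steps from position 3 to position 1: 2.9028.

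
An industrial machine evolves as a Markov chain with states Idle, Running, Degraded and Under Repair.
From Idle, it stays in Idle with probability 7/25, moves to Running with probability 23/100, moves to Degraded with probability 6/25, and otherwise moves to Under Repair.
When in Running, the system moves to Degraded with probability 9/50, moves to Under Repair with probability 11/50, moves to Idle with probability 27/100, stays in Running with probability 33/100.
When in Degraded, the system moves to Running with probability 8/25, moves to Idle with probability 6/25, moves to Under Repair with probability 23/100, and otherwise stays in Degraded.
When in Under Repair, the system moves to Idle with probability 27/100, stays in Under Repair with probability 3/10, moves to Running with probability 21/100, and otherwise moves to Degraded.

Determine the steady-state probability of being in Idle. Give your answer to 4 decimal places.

Let the stationary distribution be π with π = πP and π_1 + π_2 + π_3 + π_4 = 1.
π_1 = 0.28·π_1 + 0.27·π_2 + 0.24·π_3 + 0.27·π_4
π_2 = 0.23·π_1 + 0.33·π_2 + 0.32·π_3 + 0.21·π_4
π_3 = 0.24·π_1 + 0.18·π_2 + 0.21·π_3 + 0.22·π_4
Solving with the normalization constraint gives π = (0.2663, 0.2712, 0.2124, 0.2501).
So the stationary probability of Idle is 0.2663.

0.2663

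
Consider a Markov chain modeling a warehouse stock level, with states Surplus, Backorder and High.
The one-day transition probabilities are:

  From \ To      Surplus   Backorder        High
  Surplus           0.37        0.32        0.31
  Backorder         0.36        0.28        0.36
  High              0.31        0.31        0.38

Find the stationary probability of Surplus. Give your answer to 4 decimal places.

Let the stationary distribution be π with π = πP and π_1 + π_2 + π_3 = 1.
π_1 = 0.37·π_1 + 0.36·π_2 + 0.31·π_3
π_2 = 0.32·π_1 + 0.28·π_2 + 0.31·π_3
Solving with the normalization constraint gives π = (0.3460, 0.3043, 0.3497).
So the stationary probability of Surplus is 0.3460.

0.3460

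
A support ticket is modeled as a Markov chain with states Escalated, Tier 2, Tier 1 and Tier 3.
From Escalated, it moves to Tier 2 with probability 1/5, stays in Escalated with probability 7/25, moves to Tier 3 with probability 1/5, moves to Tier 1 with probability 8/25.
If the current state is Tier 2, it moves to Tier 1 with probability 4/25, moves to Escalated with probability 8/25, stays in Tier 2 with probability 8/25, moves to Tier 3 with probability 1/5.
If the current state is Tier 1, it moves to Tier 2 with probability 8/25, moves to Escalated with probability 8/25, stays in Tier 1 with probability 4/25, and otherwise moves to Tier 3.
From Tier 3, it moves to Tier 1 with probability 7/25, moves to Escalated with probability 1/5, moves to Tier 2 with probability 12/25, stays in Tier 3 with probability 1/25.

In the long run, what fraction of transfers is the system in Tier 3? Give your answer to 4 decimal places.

Let the stationary distribution be π with π = πP and π_1 + π_2 + π_3 + π_4 = 1.
π_1 = 0.28·π_1 + 0.32·π_2 + 0.32·π_3 + 0.2·π_4
π_2 = 0.2·π_1 + 0.32·π_2 + 0.32·π_3 + 0.48·π_4
π_3 = 0.32·π_1 + 0.16·π_2 + 0.16·π_3 + 0.28·π_4
Solving with the normalization constraint gives π = (0.2878, 0.3131, 0.2267, 0.1724).
So the stationary probability of Tier 3 is 0.1724.

0.1724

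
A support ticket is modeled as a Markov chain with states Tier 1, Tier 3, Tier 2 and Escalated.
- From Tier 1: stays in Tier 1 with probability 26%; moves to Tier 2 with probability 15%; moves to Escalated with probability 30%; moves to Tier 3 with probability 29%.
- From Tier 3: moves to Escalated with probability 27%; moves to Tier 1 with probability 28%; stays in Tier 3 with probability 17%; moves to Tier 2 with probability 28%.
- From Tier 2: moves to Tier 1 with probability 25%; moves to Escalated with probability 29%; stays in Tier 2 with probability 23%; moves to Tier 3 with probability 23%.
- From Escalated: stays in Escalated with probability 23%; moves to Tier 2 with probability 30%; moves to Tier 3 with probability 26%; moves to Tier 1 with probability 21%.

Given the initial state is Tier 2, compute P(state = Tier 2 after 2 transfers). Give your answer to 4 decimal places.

0.2418

Propagate the distribution vector 2 transfers from Tier 2.
After 0 transfers: (0.0000, 0.0000, 1.0000, 0.0000)
After 1 transfer: (0.2500, 0.2300, 0.2300, 0.2900)
After 2 transfers: (0.2478, 0.2399, 0.2418, 0.2705)
P(in Tier 2 after 2 transfers) = 0.2418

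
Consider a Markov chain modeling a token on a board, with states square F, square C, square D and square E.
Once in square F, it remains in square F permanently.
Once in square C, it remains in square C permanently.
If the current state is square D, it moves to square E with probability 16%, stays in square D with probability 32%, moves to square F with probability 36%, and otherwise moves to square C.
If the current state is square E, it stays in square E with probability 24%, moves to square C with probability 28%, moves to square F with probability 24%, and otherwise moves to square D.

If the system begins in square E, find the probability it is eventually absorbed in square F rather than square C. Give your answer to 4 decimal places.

Let h(s) be the probability of absorption at square F starting from transient state s. Then h(square F) = 1 and h(square C) = 0. By first-step analysis:
h(square D) = 0.36·1 + 0.16·0 + 0.32·h(square D) + 0.16·h(square E)
h(square E) = 0.24·1 + 0.28·0 + 0.24·h(square D) + 0.24·h(square E)
Solving: h(square D) = 0.6522, h(square E) = 0.5217.
Starting from square E, the probability is 0.5217.

0.5217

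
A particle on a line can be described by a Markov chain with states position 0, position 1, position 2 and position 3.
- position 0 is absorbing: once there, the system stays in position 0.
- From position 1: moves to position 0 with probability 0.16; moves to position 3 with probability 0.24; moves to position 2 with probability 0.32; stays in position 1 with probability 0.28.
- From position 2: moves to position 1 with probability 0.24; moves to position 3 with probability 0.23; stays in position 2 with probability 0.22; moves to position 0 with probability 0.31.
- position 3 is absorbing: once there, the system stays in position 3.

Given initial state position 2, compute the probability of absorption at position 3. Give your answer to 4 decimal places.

Let h(s) be the probability of absorption at position 3 starting from transient state s. Then h(position 3) = 1 and h(position 0) = 0. By first-step analysis:
h(position 1) = 0.16·0 + 0.28·h(position 1) + 0.32·h(position 2) + 0.24·1
h(position 2) = 0.31·0 + 0.24·h(position 1) + 0.22·h(position 2) + 0.23·1
Solving: h(position 1) = 0.5380, h(position 2) = 0.4604.
Starting from position 2, the probability is 0.4604.

0.4604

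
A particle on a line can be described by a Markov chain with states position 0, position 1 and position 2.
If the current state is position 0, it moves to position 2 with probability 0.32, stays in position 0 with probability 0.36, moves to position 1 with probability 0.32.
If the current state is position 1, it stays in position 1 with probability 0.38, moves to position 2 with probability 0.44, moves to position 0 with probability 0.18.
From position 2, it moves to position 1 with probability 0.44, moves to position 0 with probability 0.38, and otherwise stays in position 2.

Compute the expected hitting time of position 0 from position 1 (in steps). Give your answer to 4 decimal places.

4.0025

Let t(s) be the expected number of steps to first reach position 0 from state s, with t(position 0) = 0. Conditioning on the first step:
t(position 1) = 1 + 0.38·t(position 1) + 0.44·t(position 2)
t(position 2) = 1 + 0.44·t(position 1) + 0.18·t(position 2)
Solving: t(position 1) = 4.0025, t(position 2) = 3.3672.
Expected steps from position 1 to position 0: 4.0025.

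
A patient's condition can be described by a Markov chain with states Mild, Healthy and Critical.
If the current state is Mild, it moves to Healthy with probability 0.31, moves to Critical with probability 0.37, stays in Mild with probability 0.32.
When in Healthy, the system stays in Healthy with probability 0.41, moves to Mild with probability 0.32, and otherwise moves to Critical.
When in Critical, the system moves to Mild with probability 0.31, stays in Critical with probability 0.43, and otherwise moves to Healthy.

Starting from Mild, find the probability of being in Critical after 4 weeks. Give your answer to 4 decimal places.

Propagate the distribution vector 4 weeks from Mild.
After 0 weeks: (1.0000, 0.0000, 0.0000)
After 1 week: (0.3200, 0.3100, 0.3700)
After 2 weeks: (0.3163, 0.3225, 0.3612)
After 3 weeks: (0.3164, 0.3242, 0.3594)
After 4 weeks: (0.3164, 0.3244, 0.3591)
P(in Critical after 4 weeks) = 0.3591

0.3591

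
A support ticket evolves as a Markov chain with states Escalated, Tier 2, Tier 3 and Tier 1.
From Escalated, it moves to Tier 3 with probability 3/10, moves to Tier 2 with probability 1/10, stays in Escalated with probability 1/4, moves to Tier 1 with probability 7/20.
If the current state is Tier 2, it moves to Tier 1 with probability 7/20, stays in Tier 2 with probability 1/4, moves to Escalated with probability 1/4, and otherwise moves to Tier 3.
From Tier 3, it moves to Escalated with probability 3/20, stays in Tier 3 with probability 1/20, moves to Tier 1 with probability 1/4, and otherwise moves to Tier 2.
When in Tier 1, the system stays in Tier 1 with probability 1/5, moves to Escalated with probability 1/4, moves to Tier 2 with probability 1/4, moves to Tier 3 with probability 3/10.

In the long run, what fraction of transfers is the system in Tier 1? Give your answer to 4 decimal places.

0.2864

Let the stationary distribution be π with π = πP and π_1 + π_2 + π_3 + π_4 = 1.
π_1 = 0.25·π_1 + 0.25·π_2 + 0.15·π_3 + 0.25·π_4
π_2 = 0.1·π_1 + 0.25·π_2 + 0.55·π_3 + 0.25·π_4
π_3 = 0.3·π_1 + 0.15·π_2 + 0.05·π_3 + 0.3·π_4
Solving with the normalization constraint gives π = (0.2293, 0.2776, 0.2067, 0.2864).
So the stationary probability of Tier 1 is 0.2864.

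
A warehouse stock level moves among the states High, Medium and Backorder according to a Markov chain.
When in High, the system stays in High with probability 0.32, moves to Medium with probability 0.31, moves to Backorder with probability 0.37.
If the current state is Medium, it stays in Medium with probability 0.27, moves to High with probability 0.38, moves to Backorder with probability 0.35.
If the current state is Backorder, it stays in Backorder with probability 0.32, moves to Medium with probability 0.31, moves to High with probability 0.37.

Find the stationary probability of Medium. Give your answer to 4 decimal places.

Let the stationary distribution be π with π = πP and π_1 + π_2 + π_3 = 1.
π_1 = 0.32·π_1 + 0.38·π_2 + 0.37·π_3
π_2 = 0.31·π_1 + 0.27·π_2 + 0.31·π_3
Solving with the normalization constraint gives π = (0.3552, 0.2981, 0.3467).
So the stationary probability of Medium is 0.2981.

0.2981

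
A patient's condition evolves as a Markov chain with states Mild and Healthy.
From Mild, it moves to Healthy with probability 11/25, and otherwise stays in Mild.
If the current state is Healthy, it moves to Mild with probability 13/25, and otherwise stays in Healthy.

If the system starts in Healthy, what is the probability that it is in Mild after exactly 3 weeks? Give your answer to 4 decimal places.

0.5416

Propagate the distribution vector 3 weeks from Healthy.
After 0 weeks: (0.0000, 1.0000)
After 1 week: (0.5200, 0.4800)
After 2 weeks: (0.5408, 0.4592)
After 3 weeks: (0.5416, 0.4584)
P(in Mild after 3 weeks) = 0.5416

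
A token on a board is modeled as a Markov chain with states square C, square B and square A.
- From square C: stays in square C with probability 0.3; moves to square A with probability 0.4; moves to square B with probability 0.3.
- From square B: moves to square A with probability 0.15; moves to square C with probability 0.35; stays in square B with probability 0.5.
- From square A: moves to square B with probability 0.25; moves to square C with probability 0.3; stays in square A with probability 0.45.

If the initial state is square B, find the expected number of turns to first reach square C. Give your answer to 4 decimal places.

2.9474

Let t(s) be the expected number of turns to first reach square C from state s, with t(square C) = 0. Conditioning on the first turn:
t(square B) = 1 + 0.5·t(square B) + 0.15·t(square A)
t(square A) = 1 + 0.25·t(square B) + 0.45·t(square A)
Solving: t(square B) = 2.9474, t(square A) = 3.1579.
Expected turns from square B to square C: 2.9474.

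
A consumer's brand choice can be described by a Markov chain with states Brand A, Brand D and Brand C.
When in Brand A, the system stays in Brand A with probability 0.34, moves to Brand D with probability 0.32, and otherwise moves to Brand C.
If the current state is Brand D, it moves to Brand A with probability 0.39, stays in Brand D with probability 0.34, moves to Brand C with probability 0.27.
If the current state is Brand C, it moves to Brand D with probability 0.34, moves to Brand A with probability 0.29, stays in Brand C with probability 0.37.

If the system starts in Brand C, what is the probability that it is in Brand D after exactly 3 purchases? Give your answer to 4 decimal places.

0.3332

Propagate the distribution vector 3 purchases from Brand C.
After 0 purchases: (0.0000, 0.0000, 1.0000)
After 1 purchase: (0.2900, 0.3400, 0.3700)
After 2 purchases: (0.3385, 0.3342, 0.3273)
After 3 purchases: (0.3403, 0.3332, 0.3264)
P(in Brand D after 3 purchases) = 0.3332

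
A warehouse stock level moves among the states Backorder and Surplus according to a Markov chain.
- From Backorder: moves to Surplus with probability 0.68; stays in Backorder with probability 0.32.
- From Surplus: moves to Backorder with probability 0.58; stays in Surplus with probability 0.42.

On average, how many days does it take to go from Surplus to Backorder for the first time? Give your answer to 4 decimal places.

Let t(s) be the expected number of days to first reach Backorder from state s, with t(Backorder) = 0. Conditioning on the first day:
t(Surplus) = 1 + 0.42·t(Surplus)
Solving: t(Surplus) = 1.7241.
Expected days from Surplus to Backorder: 1.7241.

1.7241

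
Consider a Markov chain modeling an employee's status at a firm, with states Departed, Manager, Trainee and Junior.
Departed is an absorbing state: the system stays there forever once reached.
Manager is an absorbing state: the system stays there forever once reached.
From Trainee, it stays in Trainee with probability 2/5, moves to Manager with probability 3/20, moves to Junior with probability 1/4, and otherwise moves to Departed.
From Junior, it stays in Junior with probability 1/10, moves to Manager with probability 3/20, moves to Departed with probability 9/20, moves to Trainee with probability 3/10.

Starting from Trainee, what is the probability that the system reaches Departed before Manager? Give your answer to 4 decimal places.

0.6290

Let h(s) be the probability of absorption at Departed starting from transient state s. Then h(Departed) = 1 and h(Manager) = 0. By first-step analysis:
h(Trainee) = 0.2·1 + 0.15·0 + 0.4·h(Trainee) + 0.25·h(Junior)
h(Junior) = 0.45·1 + 0.15·0 + 0.3·h(Trainee) + 0.1·h(Junior)
Solving: h(Trainee) = 0.6290, h(Junior) = 0.7097.
Starting from Trainee, the probability is 0.6290.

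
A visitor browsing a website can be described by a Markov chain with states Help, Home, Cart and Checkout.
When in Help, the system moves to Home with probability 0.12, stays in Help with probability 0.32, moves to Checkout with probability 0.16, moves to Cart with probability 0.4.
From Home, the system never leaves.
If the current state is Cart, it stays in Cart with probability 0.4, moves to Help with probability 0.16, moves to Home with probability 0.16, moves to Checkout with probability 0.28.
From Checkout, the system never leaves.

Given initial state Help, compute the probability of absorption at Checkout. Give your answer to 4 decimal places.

Let h(s) be the probability of absorption at Checkout starting from transient state s. Then h(Checkout) = 1 and h(Home) = 0. By first-step analysis:
h(Help) = 0.32·h(Help) + 0.12·0 + 0.4·h(Cart) + 0.16·1
h(Cart) = 0.16·h(Help) + 0.16·0 + 0.4·h(Cart) + 0.28·1
Solving: h(Help) = 0.6047, h(Cart) = 0.6279.
Starting from Help, the probability is 0.6047.

0.6047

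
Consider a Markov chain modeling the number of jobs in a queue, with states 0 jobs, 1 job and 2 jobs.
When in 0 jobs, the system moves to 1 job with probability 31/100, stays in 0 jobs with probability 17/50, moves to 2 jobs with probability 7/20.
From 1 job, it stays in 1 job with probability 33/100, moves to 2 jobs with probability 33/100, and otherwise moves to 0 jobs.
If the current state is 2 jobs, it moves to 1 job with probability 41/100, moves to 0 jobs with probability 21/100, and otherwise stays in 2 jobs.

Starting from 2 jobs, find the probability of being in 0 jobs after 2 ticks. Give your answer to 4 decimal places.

0.2906

Sum over the intermediate state after 1 tick:
P = P(2 jobs→0 jobs)·P(0 jobs→0 jobs) + P(2 jobs→1 job)·P(1 job→0 jobs) + P(2 jobs→2 jobs)·P(2 jobs→0 jobs)
  = 0.21×0.34 + 0.41×0.34 + 0.38×0.21
  = 0.0714 + 0.1394 + 0.0798 = 0.2906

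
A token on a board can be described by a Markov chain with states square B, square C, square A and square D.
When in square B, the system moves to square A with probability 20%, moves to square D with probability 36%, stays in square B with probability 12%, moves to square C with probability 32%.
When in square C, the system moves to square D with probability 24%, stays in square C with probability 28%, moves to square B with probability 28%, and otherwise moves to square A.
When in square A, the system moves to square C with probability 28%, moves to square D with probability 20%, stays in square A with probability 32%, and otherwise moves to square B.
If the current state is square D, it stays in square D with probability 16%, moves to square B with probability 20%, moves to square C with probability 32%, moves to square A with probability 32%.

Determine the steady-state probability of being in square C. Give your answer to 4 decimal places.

0.2977

Let the stationary distribution be π with π = πP and π_1 + π_2 + π_3 + π_4 = 1.
π_1 = 0.12·π_1 + 0.28·π_2 + 0.2·π_3 + 0.2·π_4
π_2 = 0.32·π_1 + 0.28·π_2 + 0.28·π_3 + 0.32·π_4
π_3 = 0.2·π_1 + 0.2·π_2 + 0.32·π_3 + 0.32·π_4
Solving with the normalization constraint gives π = (0.2072, 0.2977, 0.2594, 0.2356).
So the stationary probability of square C is 0.2977.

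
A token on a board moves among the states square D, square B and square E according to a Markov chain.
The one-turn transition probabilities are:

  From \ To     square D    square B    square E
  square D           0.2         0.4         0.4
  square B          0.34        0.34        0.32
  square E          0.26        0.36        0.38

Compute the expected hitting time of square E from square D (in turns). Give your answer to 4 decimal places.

Let t(s) be the expected number of turns to first reach square E from state s, with t(square E) = 0. Conditioning on the first turn:
t(square D) = 1 + 0.2·t(square D) + 0.4·t(square B)
t(square B) = 1 + 0.34·t(square D) + 0.34·t(square B)
Solving: t(square D) = 2.7041, t(square B) = 2.9082.
Expected turns from square D to square E: 2.7041.

2.7041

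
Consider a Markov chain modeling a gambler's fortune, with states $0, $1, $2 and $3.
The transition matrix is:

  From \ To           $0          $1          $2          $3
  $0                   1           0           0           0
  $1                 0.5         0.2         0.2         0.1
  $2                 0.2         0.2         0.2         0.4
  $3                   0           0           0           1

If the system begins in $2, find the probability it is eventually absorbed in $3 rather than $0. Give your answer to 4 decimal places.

Let h(s) be the probability of absorption at $3 starting from transient state s. Then h($3) = 1 and h($0) = 0. By first-step analysis:
h($1) = 0.5·0 + 0.2·h($1) + 0.2·h($2) + 0.1·1
h($2) = 0.2·0 + 0.2·h($1) + 0.2·h($2) + 0.4·1
Solving: h($1) = 0.2667, h($2) = 0.5667.
Starting from $2, the probability is 0.5667.

0.5667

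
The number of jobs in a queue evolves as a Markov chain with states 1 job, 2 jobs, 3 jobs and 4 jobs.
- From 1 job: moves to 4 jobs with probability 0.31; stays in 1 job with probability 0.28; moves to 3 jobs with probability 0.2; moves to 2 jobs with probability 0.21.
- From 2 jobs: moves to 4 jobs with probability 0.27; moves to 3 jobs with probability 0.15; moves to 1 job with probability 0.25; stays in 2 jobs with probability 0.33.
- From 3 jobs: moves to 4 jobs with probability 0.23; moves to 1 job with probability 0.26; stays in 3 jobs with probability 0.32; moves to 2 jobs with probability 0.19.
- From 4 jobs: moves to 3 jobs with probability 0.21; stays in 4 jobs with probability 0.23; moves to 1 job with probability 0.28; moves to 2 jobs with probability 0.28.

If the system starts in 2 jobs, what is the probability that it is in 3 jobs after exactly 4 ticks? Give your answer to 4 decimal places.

0.2155

Propagate the distribution vector 4 ticks from 2 jobs.
After 0 ticks: (0.0000, 1.0000, 0.0000, 0.0000)
After 1 tick: (0.2500, 0.3300, 0.1500, 0.2700)
After 2 ticks: (0.2671, 0.2655, 0.2042, 0.2632)
After 3 ticks: (0.2680, 0.2562, 0.2139, 0.2620)
After 4 ticks: (0.2680, 0.2548, 0.2155, 0.2617)
P(in 3 jobs after 4 ticks) = 0.2155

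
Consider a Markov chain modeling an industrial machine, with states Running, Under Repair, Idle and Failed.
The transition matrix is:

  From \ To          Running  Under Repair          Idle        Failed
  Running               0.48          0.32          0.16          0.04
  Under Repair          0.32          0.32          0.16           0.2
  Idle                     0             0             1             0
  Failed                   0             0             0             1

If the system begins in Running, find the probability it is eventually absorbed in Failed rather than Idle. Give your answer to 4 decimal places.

Let h(s) be the probability of absorption at Failed starting from transient state s. Then h(Failed) = 1 and h(Idle) = 0. By first-step analysis:
h(Running) = 0.48·h(Running) + 0.32·h(Under Repair) + 0.16·0 + 0.04·1
h(Under Repair) = 0.32·h(Running) + 0.32·h(Under Repair) + 0.16·0 + 0.2·1
Solving: h(Running) = 0.3631, h(Under Repair) = 0.4650.
Starting from Running, the probability is 0.3631.

0.3631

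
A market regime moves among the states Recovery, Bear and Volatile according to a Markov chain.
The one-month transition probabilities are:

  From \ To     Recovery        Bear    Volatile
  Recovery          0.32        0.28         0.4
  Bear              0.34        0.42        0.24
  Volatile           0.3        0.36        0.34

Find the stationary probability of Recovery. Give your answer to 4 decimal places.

0.3206

Let the stationary distribution be π with π = πP and π_1 + π_2 + π_3 = 1.
π_1 = 0.32·π_1 + 0.34·π_2 + 0.3·π_3
π_2 = 0.28·π_1 + 0.42·π_2 + 0.36·π_3
Solving with the normalization constraint gives π = (0.3206, 0.3557, 0.3237).
So the stationary probability of Recovery is 0.3206.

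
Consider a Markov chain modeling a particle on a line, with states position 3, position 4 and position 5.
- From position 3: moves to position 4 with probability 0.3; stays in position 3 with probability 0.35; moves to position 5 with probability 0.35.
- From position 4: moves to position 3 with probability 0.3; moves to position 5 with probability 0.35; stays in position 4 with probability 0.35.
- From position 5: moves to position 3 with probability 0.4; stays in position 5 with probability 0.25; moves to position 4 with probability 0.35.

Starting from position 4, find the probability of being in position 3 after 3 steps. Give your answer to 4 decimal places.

0.3490

Propagate the distribution vector 3 steps from position 4.
After 0 steps: (0.0000, 1.0000, 0.0000)
After 1 step: (0.3000, 0.3500, 0.3500)
After 2 steps: (0.3500, 0.3350, 0.3150)
After 3 steps: (0.3490, 0.3325, 0.3185)
P(in position 3 after 3 steps) = 0.3490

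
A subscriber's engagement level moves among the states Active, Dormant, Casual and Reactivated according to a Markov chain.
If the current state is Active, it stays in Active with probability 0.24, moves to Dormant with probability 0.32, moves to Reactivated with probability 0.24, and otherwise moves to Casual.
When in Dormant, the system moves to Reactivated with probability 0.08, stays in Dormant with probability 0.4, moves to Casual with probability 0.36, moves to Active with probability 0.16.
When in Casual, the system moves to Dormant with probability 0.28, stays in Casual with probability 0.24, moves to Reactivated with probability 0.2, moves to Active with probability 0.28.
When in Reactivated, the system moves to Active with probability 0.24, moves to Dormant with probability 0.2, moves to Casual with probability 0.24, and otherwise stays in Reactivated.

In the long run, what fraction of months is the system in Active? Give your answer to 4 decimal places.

0.2259

Let the stationary distribution be π with π = πP and π_1 + π_2 + π_3 + π_4 = 1.
π_1 = 0.24·π_1 + 0.16·π_2 + 0.28·π_3 + 0.24·π_4
π_2 = 0.32·π_1 + 0.4·π_2 + 0.28·π_3 + 0.2·π_4
π_3 = 0.2·π_1 + 0.36·π_2 + 0.24·π_3 + 0.24·π_4
Solving with the normalization constraint gives π = (0.2259, 0.3107, 0.2682, 0.1952).
So the stationary probability of Active is 0.2259.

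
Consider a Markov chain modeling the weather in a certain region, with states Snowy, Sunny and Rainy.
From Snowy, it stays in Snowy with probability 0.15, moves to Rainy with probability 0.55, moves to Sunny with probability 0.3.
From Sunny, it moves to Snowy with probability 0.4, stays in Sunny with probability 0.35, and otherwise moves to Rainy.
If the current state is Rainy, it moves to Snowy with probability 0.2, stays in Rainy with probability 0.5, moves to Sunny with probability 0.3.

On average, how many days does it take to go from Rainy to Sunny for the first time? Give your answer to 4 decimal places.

Let t(s) be the expected number of days to first reach Sunny from state s, with t(Sunny) = 0. Conditioning on the first day:
t(Snowy) = 1 + 0.15·t(Snowy) + 0.55·t(Rainy)
t(Rainy) = 1 + 0.2·t(Snowy) + 0.5·t(Rainy)
Solving: t(Snowy) = 3.3333, t(Rainy) = 3.3333.
Expected days from Rainy to Sunny: 3.3333.

3.3333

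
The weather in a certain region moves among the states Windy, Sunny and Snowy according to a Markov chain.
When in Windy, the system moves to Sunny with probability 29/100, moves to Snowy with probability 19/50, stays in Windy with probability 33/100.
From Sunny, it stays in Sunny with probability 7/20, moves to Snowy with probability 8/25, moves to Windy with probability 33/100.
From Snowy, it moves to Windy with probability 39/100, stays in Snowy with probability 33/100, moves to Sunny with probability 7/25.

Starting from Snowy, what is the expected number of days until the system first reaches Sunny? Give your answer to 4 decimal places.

Let t(s) be the expected number of days to first reach Sunny from state s, with t(Sunny) = 0. Conditioning on the first day:
t(Windy) = 1 + 0.33·t(Windy) + 0.38·t(Snowy)
t(Snowy) = 1 + 0.39·t(Windy) + 0.33·t(Snowy)
Solving: t(Windy) = 3.4919, t(Snowy) = 3.5251.
Expected days from Snowy to Sunny: 3.5251.

3.5251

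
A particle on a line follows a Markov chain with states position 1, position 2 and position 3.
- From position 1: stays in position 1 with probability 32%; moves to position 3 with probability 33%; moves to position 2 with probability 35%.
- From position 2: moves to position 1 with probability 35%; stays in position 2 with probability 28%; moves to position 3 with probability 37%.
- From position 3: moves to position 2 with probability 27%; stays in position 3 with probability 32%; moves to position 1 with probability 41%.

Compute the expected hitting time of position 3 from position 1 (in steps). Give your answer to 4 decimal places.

Let t(s) be the expected number of steps to first reach position 3 from state s, with t(position 3) = 0. Conditioning on the first step:
t(position 1) = 1 + 0.32·t(position 1) + 0.35·t(position 2)
t(position 2) = 1 + 0.35·t(position 1) + 0.28·t(position 2)
Solving: t(position 1) = 2.9147, t(position 2) = 2.8058.
Expected steps from position 1 to position 3: 2.9147.

2.9147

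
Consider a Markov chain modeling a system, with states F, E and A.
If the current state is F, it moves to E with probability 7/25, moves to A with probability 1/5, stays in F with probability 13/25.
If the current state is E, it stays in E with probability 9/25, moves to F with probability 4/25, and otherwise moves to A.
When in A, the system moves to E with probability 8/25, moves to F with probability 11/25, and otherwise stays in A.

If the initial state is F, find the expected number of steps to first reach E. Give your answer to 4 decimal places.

3.4682

Let t(s) be the expected number of steps to first reach E from state s, with t(E) = 0. Conditioning on the first step:
t(F) = 1 + 0.52·t(F) + 0.2·t(A)
t(A) = 1 + 0.44·t(F) + 0.24·t(A)
Solving: t(F) = 3.4682, t(A) = 3.3237.
Expected steps from F to E: 3.4682.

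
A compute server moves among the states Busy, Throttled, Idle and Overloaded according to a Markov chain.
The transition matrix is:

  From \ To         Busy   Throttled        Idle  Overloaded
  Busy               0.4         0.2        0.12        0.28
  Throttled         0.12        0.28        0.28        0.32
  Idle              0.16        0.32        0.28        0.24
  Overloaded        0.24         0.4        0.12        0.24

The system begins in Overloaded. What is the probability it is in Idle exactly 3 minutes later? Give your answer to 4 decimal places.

0.1996

Propagate the distribution vector 3 minutes from Overloaded.
After 0 minutes: (0.0000, 0.0000, 0.0000, 1.0000)
After 1 minute: (0.2400, 0.4000, 0.1200, 0.2400)
After 2 minutes: (0.2208, 0.2944, 0.2032, 0.2816)
After 3 minutes: (0.2237, 0.3043, 0.1996, 0.2724)
P(in Idle after 3 minutes) = 0.1996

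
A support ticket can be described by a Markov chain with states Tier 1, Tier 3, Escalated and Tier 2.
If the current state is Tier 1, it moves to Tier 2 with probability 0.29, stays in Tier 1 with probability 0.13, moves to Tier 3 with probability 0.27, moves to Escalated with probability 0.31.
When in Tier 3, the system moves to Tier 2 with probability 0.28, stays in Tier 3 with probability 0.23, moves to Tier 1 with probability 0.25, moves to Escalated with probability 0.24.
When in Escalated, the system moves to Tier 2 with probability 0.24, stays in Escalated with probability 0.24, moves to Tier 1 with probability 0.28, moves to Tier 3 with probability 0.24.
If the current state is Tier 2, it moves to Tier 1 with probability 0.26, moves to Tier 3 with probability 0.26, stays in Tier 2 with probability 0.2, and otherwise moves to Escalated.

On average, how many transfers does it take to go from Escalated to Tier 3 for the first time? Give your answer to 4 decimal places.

3.9679

Let t(s) be the expected number of transfers to first reach Tier 3 from state s, with t(Tier 3) = 0. Conditioning on the first transfer:
t(Tier 1) = 1 + 0.13·t(Tier 1) + 0.31·t(Escalated) + 0.29·t(Tier 2)
t(Escalated) = 1 + 0.28·t(Tier 1) + 0.24·t(Escalated) + 0.24·t(Tier 2)
t(Tier 2) = 1 + 0.26·t(Tier 1) + 0.28·t(Escalated) + 0.2·t(Tier 2)
Solving: t(Tier 1) = 3.8611, t(Escalated) = 3.9679, t(Tier 2) = 3.8936.
Expected transfers from Escalated to Tier 3: 3.9679.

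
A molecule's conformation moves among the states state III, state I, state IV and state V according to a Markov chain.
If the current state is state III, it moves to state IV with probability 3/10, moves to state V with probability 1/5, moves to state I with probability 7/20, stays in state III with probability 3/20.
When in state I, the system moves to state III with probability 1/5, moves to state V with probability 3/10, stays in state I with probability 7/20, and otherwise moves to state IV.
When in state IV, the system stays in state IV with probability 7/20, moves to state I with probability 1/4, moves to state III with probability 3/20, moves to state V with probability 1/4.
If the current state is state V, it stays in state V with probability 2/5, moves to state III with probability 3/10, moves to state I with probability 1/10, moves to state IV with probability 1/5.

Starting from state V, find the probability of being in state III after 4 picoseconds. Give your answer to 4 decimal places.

Propagate the distribution vector 4 picoseconds from state V.
After 0 picoseconds: (0.0000, 0.0000, 0.0000, 1.0000)
After 1 picosecond: (0.3000, 0.1000, 0.2000, 0.4000)
After 2 picoseconds: (0.2150, 0.2300, 0.2550, 0.3000)
After 3 picoseconds: (0.2065, 0.2495, 0.2483, 0.2958)
After 4 picoseconds: (0.2068, 0.2512, 0.2454, 0.2965)
P(in state III after 4 picoseconds) = 0.2068

0.2068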